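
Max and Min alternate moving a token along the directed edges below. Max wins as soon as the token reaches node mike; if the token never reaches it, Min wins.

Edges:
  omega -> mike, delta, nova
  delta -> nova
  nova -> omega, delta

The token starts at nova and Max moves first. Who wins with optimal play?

Track states (vertex, player-to-move).
A0 = {(mike,Max), (mike,Min)}
A1: add {(omega,Max)}.
A2 = A1; e.g. (omega,Min) stays out. (nova,Max) never enters ⇒ Min avoids the target.

Min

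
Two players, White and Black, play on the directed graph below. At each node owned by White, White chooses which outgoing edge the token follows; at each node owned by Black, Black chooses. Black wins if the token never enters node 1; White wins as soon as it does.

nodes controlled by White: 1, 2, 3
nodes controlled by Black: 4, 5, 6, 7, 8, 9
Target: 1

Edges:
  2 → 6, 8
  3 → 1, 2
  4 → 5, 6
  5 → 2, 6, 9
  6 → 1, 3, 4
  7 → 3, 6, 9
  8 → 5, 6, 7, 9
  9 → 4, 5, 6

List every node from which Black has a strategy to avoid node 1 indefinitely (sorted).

2, 4, 5, 6, 7, 8, 9

A0 = {1}
A1: add {3} — 3 (White) has 3→1.
A2 = A1; e.g. 2 (White) has no edge into A1. Fixed point.
White's attractor = {1, 3}; Black avoids the target exactly from the complement.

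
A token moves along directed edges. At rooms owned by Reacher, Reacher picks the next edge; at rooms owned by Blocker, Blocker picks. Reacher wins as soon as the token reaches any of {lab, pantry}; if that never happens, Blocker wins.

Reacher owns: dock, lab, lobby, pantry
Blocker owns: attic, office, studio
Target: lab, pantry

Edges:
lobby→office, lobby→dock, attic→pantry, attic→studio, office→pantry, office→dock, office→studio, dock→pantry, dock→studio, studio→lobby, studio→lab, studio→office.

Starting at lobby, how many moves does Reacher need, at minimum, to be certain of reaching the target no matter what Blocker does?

A0 = {lab, pantry}
A1: add {dock} — dock (Reacher) has dock→pantry.
A2: add {lobby} — lobby (Reacher) has lobby→dock.
A3 = A2; e.g. attic (Blocker) can still go to studio. Fixed point.
lobby enters the attractor at level 2, so Reacher can force the target in 2 moves from there.

2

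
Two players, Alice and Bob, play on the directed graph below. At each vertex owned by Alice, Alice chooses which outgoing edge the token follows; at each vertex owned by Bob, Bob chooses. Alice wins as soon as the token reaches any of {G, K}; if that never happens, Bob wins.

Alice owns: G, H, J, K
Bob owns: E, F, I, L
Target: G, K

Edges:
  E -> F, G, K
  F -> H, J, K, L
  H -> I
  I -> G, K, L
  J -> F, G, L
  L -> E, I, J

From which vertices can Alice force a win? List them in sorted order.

G, J, K

A0 = {G, K}
A1: add {J} — J (Alice) has J→G.
A2 = A1; e.g. E (Bob) can still go to F. Fixed point.
Alice's winning region = {G, J, K}.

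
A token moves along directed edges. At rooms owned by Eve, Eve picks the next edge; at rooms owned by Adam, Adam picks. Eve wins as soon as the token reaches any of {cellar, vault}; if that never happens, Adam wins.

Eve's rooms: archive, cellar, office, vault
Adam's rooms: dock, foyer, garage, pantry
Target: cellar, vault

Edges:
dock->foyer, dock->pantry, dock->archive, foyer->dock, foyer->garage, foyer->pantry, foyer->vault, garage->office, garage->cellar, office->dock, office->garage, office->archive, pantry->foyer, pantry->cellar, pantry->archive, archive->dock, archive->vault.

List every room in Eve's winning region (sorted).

A0 = {cellar, vault}
A1: add {archive} — archive (Eve) has archive→vault.
A2: add {office} — office (Eve) has office→archive.
A3: add {garage} — garage (Adam): all of {office, cellar} already in.
A4 = A3; e.g. dock (Adam) can still go to foyer. Fixed point.
Eve's winning region = {archive, cellar, garage, office, vault}.

archive, cellar, garage, office, vault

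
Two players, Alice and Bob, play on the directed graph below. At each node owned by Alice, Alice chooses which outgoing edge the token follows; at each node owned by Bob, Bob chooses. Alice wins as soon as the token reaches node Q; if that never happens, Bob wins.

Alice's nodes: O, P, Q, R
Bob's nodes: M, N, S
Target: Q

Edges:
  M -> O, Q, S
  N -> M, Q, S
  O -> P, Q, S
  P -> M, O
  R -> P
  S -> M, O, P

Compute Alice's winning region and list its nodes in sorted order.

O, P, Q, R

A0 = {Q}
A1: add {O} — O (Alice) has O→Q.
A2: add {P} — P (Alice) has P→O.
A3: add {R} — R (Alice) has R→P.
A4 = A3; e.g. M (Bob) can still go to S. Fixed point.
Alice's winning region = {O, P, Q, R}.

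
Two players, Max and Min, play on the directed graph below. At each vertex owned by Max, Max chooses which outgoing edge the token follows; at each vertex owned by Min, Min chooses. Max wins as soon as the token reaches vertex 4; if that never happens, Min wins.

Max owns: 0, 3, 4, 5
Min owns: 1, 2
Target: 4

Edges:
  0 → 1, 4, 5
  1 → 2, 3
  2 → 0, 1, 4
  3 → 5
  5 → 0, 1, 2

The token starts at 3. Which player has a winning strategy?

Max

A0 = {4}
A1: add {0} — 0 (Max) has 0→4.
A2: add {5} — 5 (Max) has 5→0.
A3: add {3} — 3 (Max) has 3→5.
A4 = A3; e.g. 1 (Min) can still go to 2. Fixed point.
3 ∈ A3, so Max can force the target.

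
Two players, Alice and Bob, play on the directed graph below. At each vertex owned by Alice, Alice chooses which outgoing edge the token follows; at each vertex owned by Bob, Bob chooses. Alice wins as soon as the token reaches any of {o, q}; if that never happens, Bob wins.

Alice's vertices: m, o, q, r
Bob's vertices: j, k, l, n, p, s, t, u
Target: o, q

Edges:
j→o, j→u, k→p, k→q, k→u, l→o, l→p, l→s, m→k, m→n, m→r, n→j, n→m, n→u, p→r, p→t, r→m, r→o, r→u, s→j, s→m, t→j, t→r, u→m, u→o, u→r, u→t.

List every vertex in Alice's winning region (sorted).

m, o, q, r

A0 = {o, q}
A1: add {r} — r (Alice) has r→o.
A2: add {m} — m (Alice) has m→r.
A3 = A2; e.g. j (Bob) can still go to u. Fixed point.
Alice's winning region = {m, o, q, r}.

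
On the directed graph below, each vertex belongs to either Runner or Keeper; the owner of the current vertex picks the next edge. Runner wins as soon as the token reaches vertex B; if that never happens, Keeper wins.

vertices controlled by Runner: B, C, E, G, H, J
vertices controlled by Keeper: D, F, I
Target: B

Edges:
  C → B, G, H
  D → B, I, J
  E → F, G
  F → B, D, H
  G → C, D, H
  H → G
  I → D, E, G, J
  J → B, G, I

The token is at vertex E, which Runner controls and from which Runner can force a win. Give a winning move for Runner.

G

A0 = {B}
A1: add {C, J} — C (Runner) has C→B; J (Runner) has J→B.
A2: add {G} — G (Runner) has G→C.
A3: add {E, H} — E (Runner) has E→G; H (Runner) has H→G.
A4 = A3; e.g. D (Keeper) can still go to I. Fixed point.
From E, successor G is in the attractor (rank 2); the other successor F is not.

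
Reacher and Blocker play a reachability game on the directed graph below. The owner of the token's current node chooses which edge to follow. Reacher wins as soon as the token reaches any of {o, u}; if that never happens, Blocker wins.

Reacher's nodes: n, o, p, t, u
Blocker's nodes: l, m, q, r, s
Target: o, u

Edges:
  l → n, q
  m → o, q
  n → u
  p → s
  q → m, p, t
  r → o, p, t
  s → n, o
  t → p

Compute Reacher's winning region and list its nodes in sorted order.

A0 = {o, u}
A1: add {n} — n (Reacher) has n→u.
A2: add {s} — s (Blocker): all of {n, o} already in.
A3: add {p} — p (Reacher) has p→s.
A4: add {t} — t (Reacher) has t→p.
A5: add {r} — r (Blocker): all of {o, p, t} already in.
A6 = A5; e.g. l (Blocker) can still go to q. Fixed point.
Reacher's winning region = {n, o, p, r, s, t, u}.

n, o, p, r, s, t, u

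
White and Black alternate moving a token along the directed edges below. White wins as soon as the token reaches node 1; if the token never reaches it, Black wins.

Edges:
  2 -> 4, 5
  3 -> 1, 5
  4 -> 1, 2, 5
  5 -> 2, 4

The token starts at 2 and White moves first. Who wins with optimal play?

Black

Track states (vertex, player-to-move).
A0 = {(1,White), (1,Black)}
A1: add {(3,White), (4,White)}.
A2 = A1; e.g. (2,White) stays out. (2,White) never enters ⇒ Black avoids the target.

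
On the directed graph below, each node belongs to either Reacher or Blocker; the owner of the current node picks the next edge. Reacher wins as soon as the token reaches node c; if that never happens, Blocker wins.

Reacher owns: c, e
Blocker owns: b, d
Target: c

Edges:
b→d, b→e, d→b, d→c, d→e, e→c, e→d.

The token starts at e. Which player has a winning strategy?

A0 = {c}
A1: add {e} — e (Reacher) has e→c.
A2 = A1; e.g. b (Blocker) can still go to d. Fixed point.
e ∈ A1, so Reacher can force the target.

Reacher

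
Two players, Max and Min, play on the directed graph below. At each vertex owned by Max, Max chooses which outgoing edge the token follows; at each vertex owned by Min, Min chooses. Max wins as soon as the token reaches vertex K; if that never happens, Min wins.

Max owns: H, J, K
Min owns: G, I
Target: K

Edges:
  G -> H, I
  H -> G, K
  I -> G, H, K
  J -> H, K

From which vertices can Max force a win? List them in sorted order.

A0 = {K}
A1: add {H, J} — H (Max) has H→K; J (Max) has J→K.
A2 = A1; e.g. G (Min) can still go to I. Fixed point.
Max's winning region = {H, J, K}.

H, J, K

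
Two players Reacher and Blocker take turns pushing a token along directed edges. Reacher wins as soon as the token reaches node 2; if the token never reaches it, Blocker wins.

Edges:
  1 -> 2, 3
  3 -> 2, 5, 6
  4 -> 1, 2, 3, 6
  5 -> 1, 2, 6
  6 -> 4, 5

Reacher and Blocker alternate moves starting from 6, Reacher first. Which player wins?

Blocker

Track states (vertex, player-to-move).
A0 = {(2,Reacher), (2,Blocker)}
A1: add {(1,Reacher), (3,Reacher), (4,Reacher), (5,Reacher)}.
A2: add {(1,Blocker), (6,Blocker)}.
A3 = A2; e.g. (3,Blocker) stays out. (6,Reacher) never enters ⇒ Blocker avoids the target.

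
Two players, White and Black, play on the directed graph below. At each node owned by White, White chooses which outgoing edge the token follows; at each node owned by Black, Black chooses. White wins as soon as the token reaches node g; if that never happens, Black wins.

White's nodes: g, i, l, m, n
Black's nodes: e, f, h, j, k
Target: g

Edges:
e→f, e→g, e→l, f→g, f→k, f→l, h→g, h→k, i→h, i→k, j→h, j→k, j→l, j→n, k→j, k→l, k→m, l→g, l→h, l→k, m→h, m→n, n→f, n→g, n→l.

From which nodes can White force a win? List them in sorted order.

g, l, m, n

A0 = {g}
A1: add {l, n} — l (White) has l→g; n (White) has n→g.
A2: add {m} — m (White) has m→n.
A3 = A2; e.g. e (Black) can still go to f. Fixed point.
White's winning region = {g, l, m, n}.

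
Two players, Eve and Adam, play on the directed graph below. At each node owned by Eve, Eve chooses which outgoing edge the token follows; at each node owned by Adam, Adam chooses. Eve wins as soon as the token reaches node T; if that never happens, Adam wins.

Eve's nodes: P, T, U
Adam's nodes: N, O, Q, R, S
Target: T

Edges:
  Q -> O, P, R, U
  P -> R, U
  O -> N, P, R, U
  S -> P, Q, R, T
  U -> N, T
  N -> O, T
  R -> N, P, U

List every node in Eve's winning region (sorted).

P, T, U

A0 = {T}
A1: add {U} — U (Eve) has U→T.
A2: add {P} — P (Eve) has P→U.
A3 = A2; e.g. N (Adam) can still go to O. Fixed point.
Eve's winning region = {P, T, U}.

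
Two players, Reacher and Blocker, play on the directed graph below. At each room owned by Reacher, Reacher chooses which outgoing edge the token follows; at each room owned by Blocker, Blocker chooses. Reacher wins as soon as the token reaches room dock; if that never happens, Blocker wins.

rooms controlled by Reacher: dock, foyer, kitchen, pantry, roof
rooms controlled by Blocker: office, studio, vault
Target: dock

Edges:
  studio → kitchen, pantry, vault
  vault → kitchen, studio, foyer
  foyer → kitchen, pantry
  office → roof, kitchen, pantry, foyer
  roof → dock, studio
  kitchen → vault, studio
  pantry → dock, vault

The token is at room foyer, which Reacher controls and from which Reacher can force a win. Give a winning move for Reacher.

A0 = {dock}
A1: add {pantry, roof} — roof (Reacher) has roof→dock; pantry (Reacher) has pantry→dock.
A2: add {foyer} — foyer (Reacher) has foyer→pantry.
A3 = A2; e.g. kitchen (Reacher) has no edge into A2. Fixed point.
From foyer, successor pantry is in the attractor (rank 1); the other successor kitchen is not.

pantry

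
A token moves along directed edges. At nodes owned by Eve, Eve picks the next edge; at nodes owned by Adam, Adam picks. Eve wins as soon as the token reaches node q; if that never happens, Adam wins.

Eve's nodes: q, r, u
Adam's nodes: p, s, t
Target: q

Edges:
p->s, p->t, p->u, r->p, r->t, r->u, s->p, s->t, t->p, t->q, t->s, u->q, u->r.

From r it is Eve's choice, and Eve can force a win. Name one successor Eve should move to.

u

A0 = {q}
A1: add {u} — u (Eve) has u→q.
A2: add {r} — r (Eve) has r→u.
A3 = A2; e.g. p (Adam) can still go to s. Fixed point.
From r, successor u is in the attractor (rank 1); the other successors p, t are not.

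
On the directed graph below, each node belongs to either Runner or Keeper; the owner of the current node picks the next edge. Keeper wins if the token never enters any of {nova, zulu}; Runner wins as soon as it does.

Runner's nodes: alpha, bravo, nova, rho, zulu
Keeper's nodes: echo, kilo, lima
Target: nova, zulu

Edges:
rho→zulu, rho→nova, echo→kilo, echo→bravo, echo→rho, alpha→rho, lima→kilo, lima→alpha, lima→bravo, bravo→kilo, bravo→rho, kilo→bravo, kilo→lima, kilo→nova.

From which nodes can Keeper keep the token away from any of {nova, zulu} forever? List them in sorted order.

echo, kilo, lima

A0 = {nova, zulu}
A1: add {rho} — rho (Runner) has rho→zulu.
A2: add {alpha, bravo} — alpha (Runner) has alpha→rho; bravo (Runner) has bravo→rho.
A3 = A2; e.g. kilo (Keeper) can still go to lima. Fixed point.
Runner's attractor = {alpha, bravo, nova, rho, zulu}; Keeper avoids the target exactly from the complement.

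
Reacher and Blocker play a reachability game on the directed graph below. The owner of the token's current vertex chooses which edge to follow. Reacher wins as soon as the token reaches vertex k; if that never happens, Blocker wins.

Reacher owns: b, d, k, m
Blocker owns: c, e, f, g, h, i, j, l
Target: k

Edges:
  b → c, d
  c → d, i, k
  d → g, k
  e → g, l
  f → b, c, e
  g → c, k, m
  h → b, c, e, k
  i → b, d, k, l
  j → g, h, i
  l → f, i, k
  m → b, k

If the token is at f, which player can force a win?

Blocker

A0 = {k}
A1: add {d, m} — d (Reacher) has d→k; m (Reacher) has m→k.
A2: add {b} — b (Reacher) has b→d.
A3 = A2; e.g. c (Blocker) can still go to i. Fixed point.
f never enters the attractor, so Blocker can avoid the target forever.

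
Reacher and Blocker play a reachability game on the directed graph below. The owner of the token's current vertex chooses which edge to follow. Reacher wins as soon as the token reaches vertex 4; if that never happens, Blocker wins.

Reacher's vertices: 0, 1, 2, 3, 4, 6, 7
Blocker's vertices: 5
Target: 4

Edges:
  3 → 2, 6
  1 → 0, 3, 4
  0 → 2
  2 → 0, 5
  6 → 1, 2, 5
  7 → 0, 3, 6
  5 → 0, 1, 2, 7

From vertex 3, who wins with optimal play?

A0 = {4}
A1: add {1} — 1 (Reacher) has 1→4.
A2: add {6} — 6 (Reacher) has 6→1.
A3: add {3, 7} — 3 (Reacher) has 3→6; 7 (Reacher) has 7→6.
A4 = A3; e.g. 0 (Reacher) has no edge into A3. Fixed point.
3 ∈ A3, so Reacher can force the target.

Reacher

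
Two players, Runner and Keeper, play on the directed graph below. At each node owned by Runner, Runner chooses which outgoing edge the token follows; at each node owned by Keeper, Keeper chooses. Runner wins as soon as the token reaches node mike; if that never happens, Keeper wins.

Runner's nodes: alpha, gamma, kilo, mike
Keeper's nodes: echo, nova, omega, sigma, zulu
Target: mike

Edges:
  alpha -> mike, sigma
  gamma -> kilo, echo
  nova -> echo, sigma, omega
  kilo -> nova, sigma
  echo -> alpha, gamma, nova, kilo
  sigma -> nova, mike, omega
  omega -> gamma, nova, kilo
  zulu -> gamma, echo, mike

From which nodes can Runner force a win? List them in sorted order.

alpha, mike

A0 = {mike}
A1: add {alpha} — alpha (Runner) has alpha→mike.
A2 = A1; e.g. gamma (Runner) has no edge into A1. Fixed point.
Runner's winning region = {alpha, mike}.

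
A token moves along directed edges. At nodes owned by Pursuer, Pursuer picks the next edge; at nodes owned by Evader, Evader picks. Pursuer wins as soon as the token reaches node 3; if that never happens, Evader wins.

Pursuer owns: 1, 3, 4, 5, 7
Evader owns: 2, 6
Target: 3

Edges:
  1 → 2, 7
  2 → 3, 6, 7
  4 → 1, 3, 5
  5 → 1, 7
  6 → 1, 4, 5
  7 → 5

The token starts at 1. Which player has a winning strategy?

Evader

A0 = {3}
A1: add {4} — 4 (Pursuer) has 4→3.
A2 = A1; e.g. 1 (Pursuer) has no edge into A1. Fixed point.
1 never enters the attractor, so Evader can avoid the target forever.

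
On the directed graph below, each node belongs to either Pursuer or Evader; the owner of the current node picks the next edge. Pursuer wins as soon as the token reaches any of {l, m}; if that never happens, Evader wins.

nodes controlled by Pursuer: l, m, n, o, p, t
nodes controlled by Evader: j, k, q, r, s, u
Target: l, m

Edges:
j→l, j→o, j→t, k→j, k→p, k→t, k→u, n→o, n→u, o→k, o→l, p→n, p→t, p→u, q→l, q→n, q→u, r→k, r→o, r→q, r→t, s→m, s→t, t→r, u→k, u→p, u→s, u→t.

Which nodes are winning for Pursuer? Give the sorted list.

l, m, n, o, p

A0 = {l, m}
A1: add {o} — o (Pursuer) has o→l.
A2: add {n} — n (Pursuer) has n→o.
A3: add {p} — p (Pursuer) has p→n.
A4 = A3; e.g. j (Evader) can still go to t. Fixed point.
Pursuer's winning region = {l, m, n, o, p}.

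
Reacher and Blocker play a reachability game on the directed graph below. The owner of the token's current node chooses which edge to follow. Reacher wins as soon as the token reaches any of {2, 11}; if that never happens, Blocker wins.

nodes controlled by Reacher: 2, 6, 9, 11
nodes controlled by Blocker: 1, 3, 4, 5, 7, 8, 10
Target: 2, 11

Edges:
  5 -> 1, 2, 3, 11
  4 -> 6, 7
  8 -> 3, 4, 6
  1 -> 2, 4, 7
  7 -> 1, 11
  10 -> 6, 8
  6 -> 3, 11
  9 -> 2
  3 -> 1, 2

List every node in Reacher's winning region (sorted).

A0 = {2, 11}
A1: add {6, 9} — 6 (Reacher) has 6→11; 9 (Reacher) has 9→2.
A2 = A1; e.g. 1 (Blocker) can still go to 4. Fixed point.
Reacher's winning region = {2, 6, 9, 11}.

2, 6, 9, 11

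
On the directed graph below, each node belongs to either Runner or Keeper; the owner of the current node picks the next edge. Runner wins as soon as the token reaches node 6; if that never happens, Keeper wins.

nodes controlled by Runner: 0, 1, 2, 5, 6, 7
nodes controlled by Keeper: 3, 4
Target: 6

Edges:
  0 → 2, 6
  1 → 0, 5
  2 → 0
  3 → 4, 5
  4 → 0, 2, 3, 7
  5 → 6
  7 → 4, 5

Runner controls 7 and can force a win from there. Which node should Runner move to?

A0 = {6}
A1: add {0, 5} — 0 (Runner) has 0→6; 5 (Runner) has 5→6.
A2: add {1, 2, 7} — 1 (Runner) has 1→0; 2 (Runner) has 2→0; 7 (Runner) has 7→5.
A3 = A2; e.g. 3 (Keeper) can still go to 4. Fixed point.
From 7, successor 5 is in the attractor (rank 1); the other successor 4 is not.

5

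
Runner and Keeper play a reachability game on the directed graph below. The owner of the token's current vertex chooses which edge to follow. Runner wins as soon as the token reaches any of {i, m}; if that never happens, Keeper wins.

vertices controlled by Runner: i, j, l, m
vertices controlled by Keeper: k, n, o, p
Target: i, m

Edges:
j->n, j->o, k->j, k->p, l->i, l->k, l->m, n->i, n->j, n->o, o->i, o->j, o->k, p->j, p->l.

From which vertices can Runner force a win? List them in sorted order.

i, l, m

A0 = {i, m}
A1: add {l} — l (Runner) has l→i.
A2 = A1; e.g. j (Runner) has no edge into A1. Fixed point.
Runner's winning region = {i, l, m}.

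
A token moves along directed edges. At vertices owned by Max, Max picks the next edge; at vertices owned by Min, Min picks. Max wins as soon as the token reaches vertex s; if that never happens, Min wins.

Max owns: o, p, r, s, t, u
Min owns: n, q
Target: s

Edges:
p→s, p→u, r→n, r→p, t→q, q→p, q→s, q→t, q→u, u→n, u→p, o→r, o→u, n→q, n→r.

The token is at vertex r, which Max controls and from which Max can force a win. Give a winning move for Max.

p

A0 = {s}
A1: add {p} — p (Max) has p→s.
A2: add {r, u} — r (Max) has r→p; u (Max) has u→p.
A3: add {o} — o (Max) has o→r.
A4 = A3; e.g. n (Min) can still go to q. Fixed point.
From r, successor p is in the attractor (rank 1); the other successor n is not.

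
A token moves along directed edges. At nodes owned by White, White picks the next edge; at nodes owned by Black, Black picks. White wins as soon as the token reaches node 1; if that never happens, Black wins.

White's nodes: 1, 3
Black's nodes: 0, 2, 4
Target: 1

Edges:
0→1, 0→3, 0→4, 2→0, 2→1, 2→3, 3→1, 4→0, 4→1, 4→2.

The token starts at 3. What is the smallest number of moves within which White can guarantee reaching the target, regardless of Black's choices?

1

A0 = {1}
A1: add {3} — 3 (White) has 3→1.
A2 = A1; e.g. 0 (Black) can still go to 4. Fixed point.
3 enters the attractor at level 1, so White can force the target in 1 move from there.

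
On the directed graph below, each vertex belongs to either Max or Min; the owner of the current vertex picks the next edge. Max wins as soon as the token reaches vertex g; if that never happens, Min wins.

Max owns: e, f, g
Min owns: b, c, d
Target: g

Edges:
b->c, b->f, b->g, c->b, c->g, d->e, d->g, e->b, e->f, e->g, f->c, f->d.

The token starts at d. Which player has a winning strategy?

Max

A0 = {g}
A1: add {e} — e (Max) has e→g.
A2: add {d} — d (Min): all of {e, g} already in.
d ∈ A2, so Max can force the target.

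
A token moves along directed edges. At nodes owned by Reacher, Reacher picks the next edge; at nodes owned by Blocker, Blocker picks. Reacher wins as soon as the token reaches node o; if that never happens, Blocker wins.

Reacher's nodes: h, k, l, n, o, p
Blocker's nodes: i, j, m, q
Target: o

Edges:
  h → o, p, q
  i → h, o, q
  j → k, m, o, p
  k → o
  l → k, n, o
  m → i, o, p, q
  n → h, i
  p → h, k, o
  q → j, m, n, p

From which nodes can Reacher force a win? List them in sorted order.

h, k, l, n, o, p

A0 = {o}
A1: add {h, k, l, p} — h (Reacher) has h→o; k (Reacher) has k→o; l (Reacher) has l→o; p (Reacher) has p→o.
A2: add {n} — n (Reacher) has n→h.
A3 = A2; e.g. i (Blocker) can still go to q. Fixed point.
Reacher's winning region = {h, k, l, n, o, p}.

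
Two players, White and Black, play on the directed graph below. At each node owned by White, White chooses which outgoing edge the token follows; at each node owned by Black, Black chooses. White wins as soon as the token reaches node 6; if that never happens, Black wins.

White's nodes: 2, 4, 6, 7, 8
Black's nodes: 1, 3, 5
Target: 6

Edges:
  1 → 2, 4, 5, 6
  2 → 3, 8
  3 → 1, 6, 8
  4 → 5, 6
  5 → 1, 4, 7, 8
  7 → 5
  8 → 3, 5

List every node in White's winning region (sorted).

A0 = {6}
A1: add {4} — 4 (White) has 4→6.
A2 = A1; e.g. 1 (Black) can still go to 2. Fixed point.
White's winning region = {4, 6}.

4, 6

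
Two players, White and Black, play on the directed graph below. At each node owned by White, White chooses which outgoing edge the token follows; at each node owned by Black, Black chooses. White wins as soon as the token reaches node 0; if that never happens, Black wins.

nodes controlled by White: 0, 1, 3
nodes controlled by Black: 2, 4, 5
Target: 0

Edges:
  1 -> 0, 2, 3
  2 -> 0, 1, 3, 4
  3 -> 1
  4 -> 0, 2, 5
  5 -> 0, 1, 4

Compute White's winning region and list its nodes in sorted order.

0, 1, 3

A0 = {0}
A1: add {1} — 1 (White) has 1→0.
A2: add {3} — 3 (White) has 3→1.
A3 = A2; e.g. 2 (Black) can still go to 4. Fixed point.
White's winning region = {0, 1, 3}.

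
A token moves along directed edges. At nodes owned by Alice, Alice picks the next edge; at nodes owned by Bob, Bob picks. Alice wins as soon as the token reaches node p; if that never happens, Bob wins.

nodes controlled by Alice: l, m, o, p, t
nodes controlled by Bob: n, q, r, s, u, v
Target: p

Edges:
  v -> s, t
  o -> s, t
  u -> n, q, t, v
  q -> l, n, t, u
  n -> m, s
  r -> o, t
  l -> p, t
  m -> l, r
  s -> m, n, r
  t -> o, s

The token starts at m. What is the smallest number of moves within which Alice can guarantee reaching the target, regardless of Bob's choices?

2

A0 = {p}
A1: add {l} — l (Alice) has l→p.
A2: add {m} — m (Alice) has m→l.
A3 = A2; e.g. n (Bob) can still go to s. Fixed point.
m enters the attractor at level 2, so Alice can force the target in 2 moves from there.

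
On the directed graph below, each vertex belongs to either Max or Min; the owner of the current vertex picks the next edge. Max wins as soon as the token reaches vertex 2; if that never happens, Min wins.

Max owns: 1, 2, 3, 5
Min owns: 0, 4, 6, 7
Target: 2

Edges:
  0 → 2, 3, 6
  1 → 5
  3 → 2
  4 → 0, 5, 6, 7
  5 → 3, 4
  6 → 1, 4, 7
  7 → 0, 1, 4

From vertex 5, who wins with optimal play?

A0 = {2}
A1: add {3} — 3 (Max) has 3→2.
A2: add {5} — 5 (Max) has 5→3.
5 ∈ A2, so Max can force the target.

Max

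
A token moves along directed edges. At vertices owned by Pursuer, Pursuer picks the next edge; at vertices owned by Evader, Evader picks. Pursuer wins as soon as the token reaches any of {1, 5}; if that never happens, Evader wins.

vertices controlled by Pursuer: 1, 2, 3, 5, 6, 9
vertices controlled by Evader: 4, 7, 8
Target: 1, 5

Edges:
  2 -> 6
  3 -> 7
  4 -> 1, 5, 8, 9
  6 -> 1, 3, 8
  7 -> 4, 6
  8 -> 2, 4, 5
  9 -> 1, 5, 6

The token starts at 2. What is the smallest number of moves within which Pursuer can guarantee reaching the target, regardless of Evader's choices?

A0 = {1, 5}
A1: add {6, 9} — 6 (Pursuer) has 6→1; 9 (Pursuer) has 9→1.
A2: add {2} — 2 (Pursuer) has 2→6.
A3 = A2; e.g. 3 (Pursuer) has no edge into A2. Fixed point.
2 enters the attractor at level 2, so Pursuer can force the target in 2 moves from there.

2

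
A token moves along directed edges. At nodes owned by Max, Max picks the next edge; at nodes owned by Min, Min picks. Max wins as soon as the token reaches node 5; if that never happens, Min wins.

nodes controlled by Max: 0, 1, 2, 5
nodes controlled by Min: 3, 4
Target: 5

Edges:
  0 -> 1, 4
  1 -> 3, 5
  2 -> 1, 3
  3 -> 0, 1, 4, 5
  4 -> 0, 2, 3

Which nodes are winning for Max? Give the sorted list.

A0 = {5}
A1: add {1} — 1 (Max) has 1→5.
A2: add {0, 2} — 0 (Max) has 0→1; 2 (Max) has 2→1.
A3 = A2; e.g. 3 (Min) can still go to 4. Fixed point.
Max's winning region = {0, 1, 2, 5}.

0, 1, 2, 5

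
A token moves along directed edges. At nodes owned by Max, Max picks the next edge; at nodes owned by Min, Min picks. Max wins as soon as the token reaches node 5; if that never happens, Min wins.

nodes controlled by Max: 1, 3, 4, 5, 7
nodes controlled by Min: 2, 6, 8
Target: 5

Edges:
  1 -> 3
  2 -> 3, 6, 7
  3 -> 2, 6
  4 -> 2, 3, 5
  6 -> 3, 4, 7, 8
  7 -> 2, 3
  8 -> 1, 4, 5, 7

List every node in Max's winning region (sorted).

A0 = {5}
A1: add {4} — 4 (Max) has 4→5.
A2 = A1; e.g. 1 (Max) has no edge into A1. Fixed point.
Max's winning region = {4, 5}.

4, 5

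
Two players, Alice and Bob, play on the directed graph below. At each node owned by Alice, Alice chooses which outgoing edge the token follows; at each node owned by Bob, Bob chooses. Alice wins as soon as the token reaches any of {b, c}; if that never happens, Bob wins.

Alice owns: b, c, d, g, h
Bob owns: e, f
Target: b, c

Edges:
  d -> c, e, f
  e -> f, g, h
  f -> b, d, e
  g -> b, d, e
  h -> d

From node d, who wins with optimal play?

Alice

A0 = {b, c}
A1: add {d, g} — d (Alice) has d→c; g (Alice) has g→b.
d ∈ A1, so Alice can force the target.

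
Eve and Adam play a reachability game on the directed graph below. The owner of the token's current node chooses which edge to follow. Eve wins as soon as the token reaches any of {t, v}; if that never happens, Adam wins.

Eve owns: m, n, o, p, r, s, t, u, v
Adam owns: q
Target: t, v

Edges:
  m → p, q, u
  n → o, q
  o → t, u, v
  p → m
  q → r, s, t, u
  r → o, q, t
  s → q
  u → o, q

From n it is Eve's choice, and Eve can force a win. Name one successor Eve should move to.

o

A0 = {t, v}
A1: add {o, r} — o (Eve) has o→t; r (Eve) has r→t.
A2: add {n, u} — n (Eve) has n→o; u (Eve) has u→o.
A3: add {m} — m (Eve) has m→u.
A4: add {p} — p (Eve) has p→m.
A5 = A4; e.g. q (Adam) can still go to s. Fixed point.
From n, successor o is in the attractor (rank 1); the other successor q is not.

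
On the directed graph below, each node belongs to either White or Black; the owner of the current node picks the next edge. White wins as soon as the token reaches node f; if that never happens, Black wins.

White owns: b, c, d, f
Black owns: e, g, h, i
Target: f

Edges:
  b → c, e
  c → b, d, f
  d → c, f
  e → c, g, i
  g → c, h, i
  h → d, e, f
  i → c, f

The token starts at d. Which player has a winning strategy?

A0 = {f}
A1: add {c, d} — c (White) has c→f; d (White) has d→f.
d ∈ A1, so White can force the target.

White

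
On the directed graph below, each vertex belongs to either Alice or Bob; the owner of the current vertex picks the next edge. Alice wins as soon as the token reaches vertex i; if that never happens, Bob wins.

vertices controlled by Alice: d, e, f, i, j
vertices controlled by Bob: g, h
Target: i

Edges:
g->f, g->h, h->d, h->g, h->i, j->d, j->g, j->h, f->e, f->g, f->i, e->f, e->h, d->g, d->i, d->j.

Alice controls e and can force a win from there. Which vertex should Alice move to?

f

A0 = {i}
A1: add {d, f} — d (Alice) has d→i; f (Alice) has f→i.
A2: add {e, j} — e (Alice) has e→f; j (Alice) has j→d.
A3 = A2; e.g. g (Bob) can still go to h. Fixed point.
From e, successor f is in the attractor (rank 1); the other successor h is not.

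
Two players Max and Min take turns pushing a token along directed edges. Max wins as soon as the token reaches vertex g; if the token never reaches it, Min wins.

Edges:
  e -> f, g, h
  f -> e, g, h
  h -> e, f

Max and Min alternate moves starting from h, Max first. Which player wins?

Min

Track states (vertex, player-to-move).
A0 = {(g,Max), (g,Min)}
A1: add {(e,Max), (f,Max)}.
A2: add {(h,Min)}.
A3 = A2; e.g. (e,Min) stays out. (h,Max) never enters ⇒ Min avoids the target.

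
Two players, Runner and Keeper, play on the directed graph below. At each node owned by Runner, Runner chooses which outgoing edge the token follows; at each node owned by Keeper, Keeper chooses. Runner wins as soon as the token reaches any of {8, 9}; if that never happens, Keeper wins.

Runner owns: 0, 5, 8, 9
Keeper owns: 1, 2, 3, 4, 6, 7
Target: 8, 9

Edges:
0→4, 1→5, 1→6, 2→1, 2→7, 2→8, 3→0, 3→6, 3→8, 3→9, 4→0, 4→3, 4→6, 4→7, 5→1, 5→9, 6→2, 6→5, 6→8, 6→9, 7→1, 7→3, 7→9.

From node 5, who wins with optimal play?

Runner

A0 = {8, 9}
A1: add {5} — 5 (Runner) has 5→9.
A2 = A1; e.g. 0 (Runner) has no edge into A1. Fixed point.
5 ∈ A1, so Runner can force the target.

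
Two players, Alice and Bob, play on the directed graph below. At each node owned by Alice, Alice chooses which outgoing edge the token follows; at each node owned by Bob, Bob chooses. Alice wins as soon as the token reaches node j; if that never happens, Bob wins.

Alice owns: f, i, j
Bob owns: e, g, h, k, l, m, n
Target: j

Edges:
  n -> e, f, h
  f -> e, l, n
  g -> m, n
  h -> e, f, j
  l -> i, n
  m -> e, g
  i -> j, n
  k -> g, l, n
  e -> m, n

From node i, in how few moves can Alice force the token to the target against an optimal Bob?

1

A0 = {j}
A1: add {i} — i (Alice) has i→j.
A2 = A1; e.g. e (Bob) can still go to m. Fixed point.
i enters the attractor at level 1, so Alice can force the target in 1 move from there.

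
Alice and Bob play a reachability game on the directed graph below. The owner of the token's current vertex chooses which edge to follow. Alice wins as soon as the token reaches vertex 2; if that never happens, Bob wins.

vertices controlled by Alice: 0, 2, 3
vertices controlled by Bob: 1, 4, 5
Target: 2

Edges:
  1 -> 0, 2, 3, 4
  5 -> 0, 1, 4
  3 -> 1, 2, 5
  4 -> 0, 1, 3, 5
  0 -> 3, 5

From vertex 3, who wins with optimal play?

A0 = {2}
A1: add {3} — 3 (Alice) has 3→2.
3 ∈ A1, so Alice can force the target.

Alice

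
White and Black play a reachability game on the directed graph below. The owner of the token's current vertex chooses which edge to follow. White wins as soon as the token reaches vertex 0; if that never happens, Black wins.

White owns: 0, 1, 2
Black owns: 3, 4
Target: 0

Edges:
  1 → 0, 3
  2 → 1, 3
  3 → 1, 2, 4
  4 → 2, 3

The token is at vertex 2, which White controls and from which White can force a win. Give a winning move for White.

A0 = {0}
A1: add {1} — 1 (White) has 1→0.
A2: add {2} — 2 (White) has 2→1.
A3 = A2; e.g. 3 (Black) can still go to 4. Fixed point.
From 2, successor 1 is in the attractor (rank 1); the other successor 3 is not.

1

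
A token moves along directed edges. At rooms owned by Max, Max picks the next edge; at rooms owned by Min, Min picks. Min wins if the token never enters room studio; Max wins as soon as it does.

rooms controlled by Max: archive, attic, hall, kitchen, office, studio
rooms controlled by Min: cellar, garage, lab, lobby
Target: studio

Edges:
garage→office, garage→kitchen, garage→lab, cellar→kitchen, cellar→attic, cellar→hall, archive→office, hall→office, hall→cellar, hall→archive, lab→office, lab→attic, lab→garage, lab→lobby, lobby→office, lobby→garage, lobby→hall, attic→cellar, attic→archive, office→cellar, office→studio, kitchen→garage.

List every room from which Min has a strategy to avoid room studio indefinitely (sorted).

cellar, garage, kitchen, lab, lobby

A0 = {studio}
A1: add {office} — office (Max) has office→studio.
A2: add {archive, hall} — hall (Max) has hall→office; archive (Max) has archive→office.
A3: add {attic} — attic (Max) has attic→archive.
A4 = A3; e.g. cellar (Min) can still go to kitchen. Fixed point.
Max's attractor = {archive, attic, hall, office, studio}; Min avoids the target exactly from the complement.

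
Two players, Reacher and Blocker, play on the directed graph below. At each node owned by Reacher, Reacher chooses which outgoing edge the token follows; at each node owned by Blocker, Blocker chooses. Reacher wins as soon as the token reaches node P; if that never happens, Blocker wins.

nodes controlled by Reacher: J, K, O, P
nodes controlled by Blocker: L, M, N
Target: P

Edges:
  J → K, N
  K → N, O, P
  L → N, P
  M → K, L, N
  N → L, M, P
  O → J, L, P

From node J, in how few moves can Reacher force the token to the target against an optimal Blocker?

A0 = {P}
A1: add {K, O} — K (Reacher) has K→P; O (Reacher) has O→P.
A2: add {J} — J (Reacher) has J→K.
A3 = A2; e.g. L (Blocker) can still go to N. Fixed point.
J enters the attractor at level 2, so Reacher can force the target in 2 moves from there.

2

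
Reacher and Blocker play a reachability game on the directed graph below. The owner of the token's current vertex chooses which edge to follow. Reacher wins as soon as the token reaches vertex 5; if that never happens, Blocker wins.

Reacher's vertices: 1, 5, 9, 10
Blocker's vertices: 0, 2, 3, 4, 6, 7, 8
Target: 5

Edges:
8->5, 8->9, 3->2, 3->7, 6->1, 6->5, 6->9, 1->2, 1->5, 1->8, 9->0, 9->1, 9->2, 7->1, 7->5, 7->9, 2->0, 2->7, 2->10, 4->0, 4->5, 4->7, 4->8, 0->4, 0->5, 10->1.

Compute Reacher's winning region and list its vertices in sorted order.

A0 = {5}
A1: add {1} — 1 (Reacher) has 1→5.
A2: add {9, 10} — 9 (Reacher) has 9→1; 10 (Reacher) has 10→1.
A3: add {6, 7, 8} — 6 (Blocker): all of {1, 5, 9} already in; 7 (Blocker): all of {1, 5, 9} already in; 8 (Blocker): all of {5, 9} already in.
A4 = A3; e.g. 0 (Blocker) can still go to 4. Fixed point.
Reacher's winning region = {1, 5, 6, 7, 8, 9, 10}.

1, 5, 6, 7, 8, 9, 10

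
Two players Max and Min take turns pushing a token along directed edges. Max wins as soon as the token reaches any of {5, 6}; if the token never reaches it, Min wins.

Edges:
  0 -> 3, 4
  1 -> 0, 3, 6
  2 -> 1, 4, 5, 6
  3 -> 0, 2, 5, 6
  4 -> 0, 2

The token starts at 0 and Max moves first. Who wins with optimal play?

Min

Track states (vertex, player-to-move).
A0 = {(5,Max), (5,Min), (6,Max), (6,Min)}
A1: add {(1,Max), (2,Max), (3,Max)}.
A2 = A1; e.g. (0,Max) stays out. (0,Max) never enters ⇒ Min avoids the target.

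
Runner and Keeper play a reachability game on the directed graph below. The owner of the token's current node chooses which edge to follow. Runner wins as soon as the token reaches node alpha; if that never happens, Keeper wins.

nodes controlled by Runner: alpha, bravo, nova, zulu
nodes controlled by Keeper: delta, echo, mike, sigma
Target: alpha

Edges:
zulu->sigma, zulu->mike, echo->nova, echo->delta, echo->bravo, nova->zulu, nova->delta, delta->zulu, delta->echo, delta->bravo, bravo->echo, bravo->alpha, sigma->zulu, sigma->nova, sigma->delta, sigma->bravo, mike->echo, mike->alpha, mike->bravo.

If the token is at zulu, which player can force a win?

A0 = {alpha}
A1: add {bravo} — bravo (Runner) has bravo→alpha.
A2 = A1; e.g. zulu (Runner) has no edge into A1. Fixed point.
zulu never enters the attractor, so Keeper can avoid the target forever.

Keeper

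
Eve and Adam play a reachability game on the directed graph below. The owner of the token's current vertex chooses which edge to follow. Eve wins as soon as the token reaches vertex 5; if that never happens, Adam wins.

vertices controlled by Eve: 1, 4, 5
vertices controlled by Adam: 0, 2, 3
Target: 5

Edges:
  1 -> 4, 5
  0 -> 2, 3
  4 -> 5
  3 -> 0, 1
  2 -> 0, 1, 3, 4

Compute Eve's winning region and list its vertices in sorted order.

A0 = {5}
A1: add {1, 4} — 1 (Eve) has 1→5; 4 (Eve) has 4→5.
A2 = A1; e.g. 0 (Adam) can still go to 2. Fixed point.
Eve's winning region = {1, 4, 5}.

1, 4, 5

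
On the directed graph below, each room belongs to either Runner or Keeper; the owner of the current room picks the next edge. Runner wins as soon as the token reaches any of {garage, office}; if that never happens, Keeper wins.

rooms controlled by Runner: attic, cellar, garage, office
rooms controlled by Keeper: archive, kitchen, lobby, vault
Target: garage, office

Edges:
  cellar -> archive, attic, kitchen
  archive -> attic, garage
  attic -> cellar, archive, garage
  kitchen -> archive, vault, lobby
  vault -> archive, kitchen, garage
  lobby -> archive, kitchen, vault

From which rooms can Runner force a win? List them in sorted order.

archive, attic, cellar, garage, office

A0 = {garage, office}
A1: add {attic} — attic (Runner) has attic→garage.
A2: add {archive, cellar} — cellar (Runner) has cellar→attic; archive (Keeper): all of {attic, garage} already in.
A3 = A2; e.g. kitchen (Keeper) can still go to vault. Fixed point.
Runner's winning region = {archive, attic, cellar, garage, office}.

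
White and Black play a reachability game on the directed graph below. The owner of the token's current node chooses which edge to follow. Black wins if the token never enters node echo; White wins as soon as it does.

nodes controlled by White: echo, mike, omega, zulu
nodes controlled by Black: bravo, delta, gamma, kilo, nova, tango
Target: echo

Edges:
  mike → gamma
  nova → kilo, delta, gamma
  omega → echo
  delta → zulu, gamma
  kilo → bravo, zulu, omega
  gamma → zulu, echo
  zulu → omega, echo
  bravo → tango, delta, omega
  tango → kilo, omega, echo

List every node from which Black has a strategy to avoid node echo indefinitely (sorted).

bravo, kilo, nova, tango

A0 = {echo}
A1: add {omega, zulu} — zulu (White) has zulu→echo; omega (White) has omega→echo.
A2: add {gamma} — gamma (Black): all of {zulu, echo} already in.
A3: add {delta, mike} — mike (White) has mike→gamma; delta (Black): all of {zulu, gamma} already in.
A4 = A3; e.g. tango (Black) can still go to kilo. Fixed point.
White's attractor = {delta, echo, gamma, mike, omega, zulu}; Black avoids the target exactly from the complement.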